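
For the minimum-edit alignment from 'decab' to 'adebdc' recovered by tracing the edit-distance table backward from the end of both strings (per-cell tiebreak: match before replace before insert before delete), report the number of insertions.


Edit distance = 4. Backtracking from cell (5, 6) with preference match > replace > insert > delete,
then listing the resulting alignment 'decab' -> 'adebdc' left to right:
  Step 1: insert 'a' [insertion #1]
  Step 2: keep 'd'
  Step 3: keep 'e'
  Step 4: replace c->b
  Step 5: replace a->d
  Step 6: replace b->c
Total insertions: 1

1


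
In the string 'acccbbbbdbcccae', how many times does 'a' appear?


Scanning 'acccbbbbdbcccae' for 'a':
  Position 0: 'a' -> MATCH (count: 1)
  Position 13: 'a' -> MATCH (count: 2)
Total occurrences of 'a': 2

2


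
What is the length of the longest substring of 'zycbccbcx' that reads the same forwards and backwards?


Scanning 'zycbccbcx' for palindromic substrings.
Substring at positions 2-7: 'cbccbc'.
Check: reverse('cbccbc') = 'cbccbc' -> palindrome confirmed.
Neighbouring characters ('y' / 'x') break symmetry, so it cannot extend further.
No longer palindromic substring exists; longest length = 6

6


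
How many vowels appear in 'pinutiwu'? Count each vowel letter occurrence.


Scanning each character of 'pinutiwu':
  Position 1: 'p' -> consonant (running count: 0)
  Position 2: 'i' -> vowel (running count: 1)
  Position 3: 'n' -> consonant (running count: 1)
  Position 4: 'u' -> vowel (running count: 2)
  Position 5: 't' -> consonant (running count: 2)
  Position 6: 'i' -> vowel (running count: 3)
  Position 7: 'w' -> consonant (running count: 3)
  Position 8: 'u' -> vowel (running count: 4)
Total vowels: 4

4


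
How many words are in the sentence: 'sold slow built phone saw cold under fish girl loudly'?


Counting words by splitting on spaces:
  Word 1: 'sold'
  Word 2: 'slow'
  Word 3: 'built'
  Word 4: 'phone'
  Word 5: 'saw'
  Word 6: 'cold'
  Word 7: 'under'
  Word 8: 'fish'
  Word 9: 'girl'
  Word 10: 'loudly'
Total words: 10

10


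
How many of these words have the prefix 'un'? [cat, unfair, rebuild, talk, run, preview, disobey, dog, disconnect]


Checking each word for prefix 'un':
  'cat' -> no (count: 0)
  'unfair' -> YES, starts with 'un' (count: 1)
  'rebuild' -> no (count: 1)
  'talk' -> no (count: 1)
  'run' -> no (count: 1)
  'preview' -> no (count: 1)
  'disobey' -> no (count: 1)
  'dog' -> no (count: 1)
  'disconnect' -> no (count: 1)
Total with prefix 'un': 1

1


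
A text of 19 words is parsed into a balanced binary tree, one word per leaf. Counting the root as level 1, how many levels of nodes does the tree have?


In a balanced binary tree with n leaves the deepest leaf is ceil(log2(n)) edges below the root,
so counting node levels inclusive of root and leaves gives ceil(log2(n)) + 1 levels.
log2(19) = 4.2479
ceil(4.2479) = 5
levels = 5 + 1 = 6

6


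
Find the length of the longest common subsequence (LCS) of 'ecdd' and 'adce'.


DP table for LCS of 'ecdd' and 'adce':
       a  d  c  e
    0  0  0  0  0
  e 0  0  0  0  1
  c 0  0  0  1  1
  d 0  0  1  1  1
  d 0  0  1  1  1
LCS: 'e'
LCS length = 1

1


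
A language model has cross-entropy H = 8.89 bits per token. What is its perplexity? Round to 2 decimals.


Perplexity formula: PP = 2^H
H = 8.89
PP = 2^8.89
Decompose: 2^8.89 = 2^8 * 2^0.89
2^8 = 256, 2^0.89 ~ 1.8531761
PP ~ 256 * 1.8531761 = 474.4130816
Rounded to 2 decimals: 474.41

474.41


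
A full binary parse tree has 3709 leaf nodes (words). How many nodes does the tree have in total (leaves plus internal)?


Leaf nodes (terminals): 3709
Internal nodes = n - 1 = 3709 - 1 = 3708
Total = leaves + internal = 3709 + 3708 = 7417

7417


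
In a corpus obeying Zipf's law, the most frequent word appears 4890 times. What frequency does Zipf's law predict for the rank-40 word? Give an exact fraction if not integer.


Zipf's law: freq(rank) = f1 / rank
f1 = 4890, rank = 40
freq = 4890 / 40
GCD(4890, 40) = 10
Simplified: 489/4

489/4


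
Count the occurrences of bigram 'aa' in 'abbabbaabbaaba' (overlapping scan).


Scanning 'abbabbaabbaaba' for bigram 'aa':
  Position 0: 'ab' -> no
  Position 1: 'bb' -> no
  Position 2: 'ba' -> no
  Position 3: 'ab' -> no
  Position 4: 'bb' -> no
  Position 5: 'ba' -> no
  Position 6: 'aa' -> MATCH
  Position 7: 'ab' -> no
  Position 8: 'bb' -> no
  Position 9: 'ba' -> no
  Position 10: 'aa' -> MATCH
  Position 11: 'ab' -> no
  Position 12: 'ba' -> no
Total matches: 2

2


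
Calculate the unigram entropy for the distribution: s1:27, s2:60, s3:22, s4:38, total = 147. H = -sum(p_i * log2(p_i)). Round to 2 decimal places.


Computing entropy H = -sum(p_i * log2(p_i)):
  s1: p = 27/147 = 0.1837, -p*log2(p) = 0.4490
  s2: p = 60/147 = 0.4082, -p*log2(p) = 0.5277
  s3: p = 22/147 = 0.1497, -p*log2(p) = 0.4101
  s4: p = 38/147 = 0.2585, -p*log2(p) = 0.5045
H = sum of terms = 1.8913
Rounded to 2 decimals: 1.89

1.89


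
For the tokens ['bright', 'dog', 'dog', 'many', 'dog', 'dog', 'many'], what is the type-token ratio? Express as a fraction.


Tokens: 7
Unique types: ('bright', 'dog', 'many') = 3
TTR = 3/7
Already in lowest terms.

3/7


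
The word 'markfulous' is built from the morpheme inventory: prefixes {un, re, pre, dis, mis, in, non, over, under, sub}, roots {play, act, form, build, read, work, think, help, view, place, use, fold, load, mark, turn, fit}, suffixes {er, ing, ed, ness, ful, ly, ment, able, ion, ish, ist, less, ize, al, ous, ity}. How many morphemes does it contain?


Segmenting 'markfulous' against the inventory:
  'mark' -> root (morpheme 1)
  'ful' -> suffix (morpheme 2)
  'ous' -> suffix (morpheme 3)
Total morphemes: 3

3


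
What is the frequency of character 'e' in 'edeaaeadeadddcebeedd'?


Scanning 'edeaaeadeadddcebeedd' for 'e':
  Position 0: 'e' -> MATCH (count: 1)
  Position 2: 'e' -> MATCH (count: 2)
  Position 5: 'e' -> MATCH (count: 3)
  Position 8: 'e' -> MATCH (count: 4)
  Position 14: 'e' -> MATCH (count: 5)
  Position 16: 'e' -> MATCH (count: 6)
  Position 17: 'e' -> MATCH (count: 7)
Total occurrences of 'e': 7

7


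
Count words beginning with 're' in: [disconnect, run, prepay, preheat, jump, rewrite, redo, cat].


Checking each word for prefix 're':
  'disconnect' -> no (count: 0)
  'run' -> no (count: 0)
  'prepay' -> no (count: 0)
  'preheat' -> no (count: 0)
  'jump' -> no (count: 0)
  'rewrite' -> YES, starts with 're' (count: 1)
  'redo' -> YES, starts with 're' (count: 2)
  'cat' -> no (count: 2)
Total with prefix 're': 2

2


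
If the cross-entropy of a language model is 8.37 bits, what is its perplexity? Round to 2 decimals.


Perplexity formula: PP = 2^H
H = 8.37
PP = 2^8.37
Decompose: 2^8.37 = 2^8 * 2^0.37
2^8 = 256, 2^0.37 ~ 1.2923528
PP ~ 256 * 1.2923528 = 330.8423168
Rounded to 2 decimals: 330.84

330.84


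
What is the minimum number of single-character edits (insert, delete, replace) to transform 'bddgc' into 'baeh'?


Building DP table for s1='bddgc' (len 5) and s2='baeh' (len 4):
       b  a  e  h
    0  1  2  3  4
  b 1  0  1  2  3
  d 2  1  1  2  3
  d 3  2  2  2  3
  g 4  3  3  3  3
  c 5  4  4  4  4
Edit distance = dp[5][4] = 4

4


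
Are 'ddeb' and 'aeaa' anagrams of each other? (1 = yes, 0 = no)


Sort characters of 'ddeb': 'bdde'
Sort characters of 'aeaa': 'aaae'
Sorted forms differ -> they are NOT anagrams
Result: 0

0


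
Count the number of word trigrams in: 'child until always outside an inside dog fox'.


Word trigrams from [8] words:
  Trigram 1: (child until always)
  Trigram 2: (until always outside)
  Trigram 3: (always outside an)
  Trigram 4: (outside an inside)
  Trigram 5: (an inside dog)
  Trigram 6: (inside dog fox)
Total word trigrams: 8 - 2 = 6

6


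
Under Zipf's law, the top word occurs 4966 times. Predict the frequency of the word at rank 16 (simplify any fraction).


Zipf's law: freq(rank) = f1 / rank
f1 = 4966, rank = 16
freq = 4966 / 16
GCD(4966, 16) = 2
Simplified: 2483/8

2483/8


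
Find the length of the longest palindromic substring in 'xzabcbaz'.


Scanning 'xzabcbaz' for palindromic substrings.
Substring at positions 1-7: 'zabcbaz'.
Check: reverse('zabcbaz') = 'zabcbaz' -> palindrome confirmed.
Neighbouring characters ('x' / '-') break symmetry, so it cannot extend further.
No longer palindromic substring exists; longest length = 7

7


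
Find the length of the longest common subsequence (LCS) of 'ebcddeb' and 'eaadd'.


DP table for LCS of 'ebcddeb' and 'eaadd':
       e  a  a  d  d
    0  0  0  0  0  0
  e 0  1  1  1  1  1
  b 0  1  1  1  1  1
  c 0  1  1  1  1  1
  d 0  1  1  1  2  2
  d 0  1  1  1  2  3
  e 0  1  1  1  2  3
  b 0  1  1  1  2  3
LCS: 'edd'
LCS length = 3

3


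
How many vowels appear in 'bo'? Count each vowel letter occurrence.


Scanning each character of 'bo':
  Position 1: 'b' -> consonant (running count: 0)
  Position 2: 'o' -> vowel (running count: 1)
Total vowels: 1

1


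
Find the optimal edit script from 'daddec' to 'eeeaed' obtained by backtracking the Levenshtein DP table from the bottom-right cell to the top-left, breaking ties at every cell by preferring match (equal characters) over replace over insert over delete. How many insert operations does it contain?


Edit distance = 5. Backtracking from cell (6, 6) with preference match > replace > insert > delete,
then listing the resulting alignment 'daddec' -> 'eeeaed' left to right:
  Step 1: replace d->e
  Step 2: replace a->e
  Step 3: replace d->e
  Step 4: replace d->a
  Step 5: keep 'e'
  Step 6: replace c->d
Total insertions: 0

0


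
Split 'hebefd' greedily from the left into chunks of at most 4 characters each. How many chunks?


'hebefd' has 6 characters.
Chunking with max size 4:
  Chunk 1: 'hebe' (positions 0-3)
  Chunk 2: 'fd' (positions 4-5)
Total chunks: ceil(6 / 4) = 2

2


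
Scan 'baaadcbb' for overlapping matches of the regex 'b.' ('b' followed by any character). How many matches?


Pattern: b. means 'b' followed by any character.
Scanning 'baaadcbb' position-by-position:
  Pos 0: window 'ba' -> MATCH
  Pos 1: window 'aa' -> no
  Pos 2: window 'aa' -> no
  Pos 3: window 'ad' -> no
  Pos 4: window 'dc' -> no
  Pos 5: window 'cb' -> no
  Pos 6: window 'bb' -> MATCH
  Pos 7: window 'b' -> no
Total matches: 2

2


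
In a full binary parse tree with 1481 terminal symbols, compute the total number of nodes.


Leaf nodes (terminals): 1481
Internal nodes = n - 1 = 1481 - 1 = 1480
Total = leaves + internal = 1481 + 1480 = 2961

2961


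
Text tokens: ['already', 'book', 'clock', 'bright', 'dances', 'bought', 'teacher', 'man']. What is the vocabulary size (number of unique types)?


Listing all tokens and tracking unique types:
  Token 1: 'already' -> NEW (unique so far: 1)
  Token 2: 'book' -> NEW (unique so far: 2)
  Token 3: 'clock' -> NEW (unique so far: 3)
  Token 4: 'bright' -> NEW (unique so far: 4)
  Token 5: 'dances' -> NEW (unique so far: 5)
  Token 6: 'bought' -> NEW (unique so far: 6)
  Token 7: 'teacher' -> NEW (unique so far: 7)
  Token 8: 'man' -> NEW (unique so far: 8)
Unique types: ('already', 'book', 'bought', 'bright', 'clock', 'dances', 'man', 'teacher')
Vocabulary size: 8

8


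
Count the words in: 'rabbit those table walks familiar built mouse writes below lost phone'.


Counting words by splitting on spaces:
  Word 1: 'rabbit'
  Word 2: 'those'
  Word 3: 'table'
  Word 4: 'walks'
  Word 5: 'familiar'
  Word 6: 'built'
  Word 7: 'mouse'
  Word 8: 'writes'
  Word 9: 'below'
  Word 10: 'lost'
  Word 11: 'phone'
Total words: 11

11


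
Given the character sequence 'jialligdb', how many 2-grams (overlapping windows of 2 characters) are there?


String 'jialligdb' has length L = 9.
Number of overlapping n-grams = L - n + 1
Substituting: 9 - 2 + 1 = 8

8


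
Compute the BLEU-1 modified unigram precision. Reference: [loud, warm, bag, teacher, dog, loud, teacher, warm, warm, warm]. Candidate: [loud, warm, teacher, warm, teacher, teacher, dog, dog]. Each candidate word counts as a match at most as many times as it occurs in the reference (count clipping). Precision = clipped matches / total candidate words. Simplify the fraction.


Reference word counts: {'bag': 1, 'dog': 1, 'loud': 2, 'teacher': 2, 'warm': 4}
Checking each candidate word (with clipping):
  'loud' -> in reference (ref count 2, used 1/2) -> match (matches: 1)
  'warm' -> in reference (ref count 4, used 1/4) -> match (matches: 2)
  'teacher' -> in reference (ref count 2, used 1/2) -> match (matches: 3)
  'warm' -> in reference (ref count 4, used 2/4) -> match (matches: 4)
  'teacher' -> in reference (ref count 2, used 2/2) -> match (matches: 5)
  'teacher' -> ref count 2 already used up (2/2) -> clipped, no match (matches: 5)
  'dog' -> in reference (ref count 1, used 1/1) -> match (matches: 6)
  'dog' -> ref count 1 already used up (1/1) -> clipped, no match (matches: 6)
Clipped matches: 6, Candidate length: 8
Precision = 6/8 = 3/4

3/4


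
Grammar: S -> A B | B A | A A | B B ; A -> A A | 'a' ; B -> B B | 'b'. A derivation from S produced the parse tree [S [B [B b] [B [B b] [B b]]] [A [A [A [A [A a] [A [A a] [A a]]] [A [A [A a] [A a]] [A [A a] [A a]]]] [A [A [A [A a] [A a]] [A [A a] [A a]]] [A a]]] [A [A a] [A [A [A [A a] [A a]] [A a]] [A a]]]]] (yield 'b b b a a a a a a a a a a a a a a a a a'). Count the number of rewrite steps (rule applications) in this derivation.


Every bracketed nonterminal node [X ...] in the tree is produced by exactly one rule application.
Reading the tree off as a leftmost derivation:
  Step 1: S  =>  B A   (applied S -> B A)
  Step 2: B A  =>  B B A   (applied B -> B B)
  Step 3: B B A  =>  b B A   (applied B -> b)
  Step 4: b B A  =>  b B B A   (applied B -> B B)
  Step 5: b B B A  =>  b b B A   (applied B -> b)
  Step 6: b b B A  =>  b b b A   (applied B -> b)
  Step 7: b b b A  =>  b b b A A   (applied A -> A A)
  Step 8: b b b A A  =>  b b b A A A   (applied A -> A A)
  Step 9: b b b A A A  =>  b b b A A A A   (applied A -> A A)
  Step 10: b b b A A A A  =>  b b b A A A A A   (applied A -> A A)
  Step 11: b b b A A A A A  =>  b b b a A A A A   (applied A -> a)
  Step 12: b b b a A A A A  =>  b b b a A A A A A   (applied A -> A A)
  Step 13: b b b a A A A A A  =>  b b b a a A A A A   (applied A -> a)
  Step 14: b b b a a A A A A  =>  b b b a a a A A A   (applied A -> a)
  Step 15: b b b a a a A A A  =>  b b b a a a A A A A   (applied A -> A A)
  Step 16: b b b a a a A A A A  =>  b b b a a a A A A A A   (applied A -> A A)
  Step 17: b b b a a a A A A A A  =>  b b b a a a a A A A A   (applied A -> a)
  Step 18: b b b a a a a A A A A  =>  b b b a a a a a A A A   (applied A -> a)
  Step 19: b b b a a a a a A A A  =>  b b b a a a a a A A A A   (applied A -> A A)
  Step 20: b b b a a a a a A A A A  =>  b b b a a a a a a A A A   (applied A -> a)
  Step 21: b b b a a a a a a A A A  =>  b b b a a a a a a a A A   (applied A -> a)
  Step 22: b b b a a a a a a a A A  =>  b b b a a a a a a a A A A   (applied A -> A A)
  Step 23: b b b a a a a a a a A A A  =>  b b b a a a a a a a A A A A   (applied A -> A A)
  Step 24: b b b a a a a a a a A A A A  =>  b b b a a a a a a a A A A A A   (applied A -> A A)
  Step 25: b b b a a a a a a a A A A A A  =>  b b b a a a a a a a a A A A A   (applied A -> a)
  Step 26: b b b a a a a a a a a A A A A  =>  b b b a a a a a a a a a A A A   (applied A -> a)
  Step 27: b b b a a a a a a a a a A A A  =>  b b b a a a a a a a a a A A A A   (applied A -> A A)
  Step 28: b b b a a a a a a a a a A A A A  =>  b b b a a a a a a a a a a A A A   (applied A -> a)
  Step 29: b b b a a a a a a a a a a A A A  =>  b b b a a a a a a a a a a a A A   (applied A -> a)
  Step 30: b b b a a a a a a a a a a a A A  =>  b b b a a a a a a a a a a a a A   (applied A -> a)
  Step 31: b b b a a a a a a a a a a a a A  =>  b b b a a a a a a a a a a a a A A   (applied A -> A A)
  Step 32: b b b a a a a a a a a a a a a A A  =>  b b b a a a a a a a a a a a a a A   (applied A -> a)
  Step 33: b b b a a a a a a a a a a a a a A  =>  b b b a a a a a a a a a a a a a A A   (applied A -> A A)
  Step 34: b b b a a a a a a a a a a a a a A A  =>  b b b a a a a a a a a a a a a a A A A   (applied A -> A A)
  Step 35: b b b a a a a a a a a a a a a a A A A  =>  b b b a a a a a a a a a a a a a A A A A   (applied A -> A A)
  Step 36: b b b a a a a a a a a a a a a a A A A A  =>  b b b a a a a a a a a a a a a a a A A A   (applied A -> a)
  Step 37: b b b a a a a a a a a a a a a a a A A A  =>  b b b a a a a a a a a a a a a a a a A A   (applied A -> a)
  Step 38: b b b a a a a a a a a a a a a a a a A A  =>  b b b a a a a a a a a a a a a a a a a A   (applied A -> a)
  Step 39: b b b a a a a a a a a a a a a a a a a A  =>  b b b a a a a a a a a a a a a a a a a a   (applied A -> a)
Final yield: b b b a a a a a a a a a a a a a a a a a
Total rewrite steps: 39

39


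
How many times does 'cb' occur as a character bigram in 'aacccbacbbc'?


Scanning 'aacccbacbbc' for bigram 'cb':
  Position 0: 'aa' -> no
  Position 1: 'ac' -> no
  Position 2: 'cc' -> no
  Position 3: 'cc' -> no
  Position 4: 'cb' -> MATCH
  Position 5: 'ba' -> no
  Position 6: 'ac' -> no
  Position 7: 'cb' -> MATCH
  Position 8: 'bb' -> no
  Position 9: 'bc' -> no
Total matches: 2

2


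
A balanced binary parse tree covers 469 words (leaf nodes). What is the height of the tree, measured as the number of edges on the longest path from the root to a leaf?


In a balanced binary tree with n leaves the deepest leaf is ceil(log2(n)) edges below the root.
log2(469) = 8.8734
ceil(8.8734) = 9
height (edges) = 9

9


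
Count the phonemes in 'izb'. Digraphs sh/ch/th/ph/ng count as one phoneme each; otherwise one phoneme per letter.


Parsing 'izb' greedily, digraphs first:
  'i' -> vowel phoneme (phonemes so far: 1)
  'z' -> consonant phoneme (phonemes so far: 2)
  'b' -> consonant phoneme (phonemes so far: 3)
Total phonemes: 3

3


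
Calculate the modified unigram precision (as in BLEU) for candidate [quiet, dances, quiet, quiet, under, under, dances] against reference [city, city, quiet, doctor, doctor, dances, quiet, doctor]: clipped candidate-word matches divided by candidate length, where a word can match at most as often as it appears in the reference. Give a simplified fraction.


Reference word counts: {'city': 2, 'dances': 1, 'doctor': 3, 'quiet': 2}
Checking each candidate word (with clipping):
  'quiet' -> in reference (ref count 2, used 1/2) -> match (matches: 1)
  'dances' -> in reference (ref count 1, used 1/1) -> match (matches: 2)
  'quiet' -> in reference (ref count 2, used 2/2) -> match (matches: 3)
  'quiet' -> ref count 2 already used up (2/2) -> clipped, no match (matches: 3)
  'under' -> not in reference -> no match (matches: 3)
  'under' -> not in reference -> no match (matches: 3)
  'dances' -> ref count 1 already used up (1/1) -> clipped, no match (matches: 3)
Clipped matches: 3, Candidate length: 7
Precision = 3/7

3/7


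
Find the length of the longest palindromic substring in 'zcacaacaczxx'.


Scanning 'zcacaacaczxx' for palindromic substrings.
Substring at positions 0-9: 'zcacaacacz'.
Check: reverse('zcacaacacz') = 'zcacaacacz' -> palindrome confirmed.
Neighbouring characters ('-' / 'x') break symmetry, so it cannot extend further.
No longer palindromic substring exists; longest length = 10

10


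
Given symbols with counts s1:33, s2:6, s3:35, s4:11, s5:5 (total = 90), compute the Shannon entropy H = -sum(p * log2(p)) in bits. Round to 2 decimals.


Computing entropy H = -sum(p_i * log2(p_i)):
  s1: p = 33/90 = 0.3667, -p*log2(p) = 0.5307
  s2: p = 6/90 = 0.0667, -p*log2(p) = 0.2605
  s3: p = 35/90 = 0.3889, -p*log2(p) = 0.5299
  s4: p = 11/90 = 0.1222, -p*log2(p) = 0.3706
  s5: p = 5/90 = 0.0556, -p*log2(p) = 0.2317
H = sum of terms = 1.9234
Rounded to 2 decimals: 1.92

1.92


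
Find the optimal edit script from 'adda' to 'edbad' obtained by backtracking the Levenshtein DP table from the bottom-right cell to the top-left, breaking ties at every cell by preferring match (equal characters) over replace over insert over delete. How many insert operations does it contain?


Edit distance = 3. Backtracking from cell (4, 5) with preference match > replace > insert > delete,
then listing the resulting alignment 'adda' -> 'edbad' left to right:
  Step 1: replace a->e
  Step 2: keep 'd'
  Step 3: replace d->b
  Step 4: keep 'a'
  Step 5: insert 'd' [insertion #1]
Total insertions: 1

1


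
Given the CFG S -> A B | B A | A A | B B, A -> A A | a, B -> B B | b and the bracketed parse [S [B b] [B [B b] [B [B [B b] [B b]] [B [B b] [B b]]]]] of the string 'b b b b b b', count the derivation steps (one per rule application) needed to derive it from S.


Every bracketed nonterminal node [X ...] in the tree is produced by exactly one rule application.
Reading the tree off as a leftmost derivation:
  Step 1: S  =>  B B   (applied S -> B B)
  Step 2: B B  =>  b B   (applied B -> b)
  Step 3: b B  =>  b B B   (applied B -> B B)
  Step 4: b B B  =>  b b B   (applied B -> b)
  Step 5: b b B  =>  b b B B   (applied B -> B B)
  Step 6: b b B B  =>  b b B B B   (applied B -> B B)
  Step 7: b b B B B  =>  b b b B B   (applied B -> b)
  Step 8: b b b B B  =>  b b b b B   (applied B -> b)
  Step 9: b b b b B  =>  b b b b B B   (applied B -> B B)
  Step 10: b b b b B B  =>  b b b b b B   (applied B -> b)
  Step 11: b b b b b B  =>  b b b b b b   (applied B -> b)
Final yield: b b b b b b
Total rewrite steps: 11

11


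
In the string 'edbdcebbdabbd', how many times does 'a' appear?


Scanning 'edbdcebbdabbd' for 'a':
  Position 9: 'a' -> MATCH (count: 1)
Total occurrences of 'a': 1

1


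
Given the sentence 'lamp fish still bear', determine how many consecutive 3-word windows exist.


Word trigrams from [4] words:
  Trigram 1: (lamp fish still)
  Trigram 2: (fish still bear)
Total word trigrams: 4 - 2 = 2

2


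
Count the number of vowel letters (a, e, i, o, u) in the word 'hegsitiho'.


Scanning each character of 'hegsitiho':
  Position 1: 'h' -> consonant (running count: 0)
  Position 2: 'e' -> vowel (running count: 1)
  Position 3: 'g' -> consonant (running count: 1)
  Position 4: 's' -> consonant (running count: 1)
  Position 5: 'i' -> vowel (running count: 2)
  Position 6: 't' -> consonant (running count: 2)
  Position 7: 'i' -> vowel (running count: 3)
  Position 8: 'h' -> consonant (running count: 3)
  Position 9: 'o' -> vowel (running count: 4)
Total vowels: 4

4


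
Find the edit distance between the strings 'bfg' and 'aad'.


Building DP table for s1='bfg' (len 3) and s2='aad' (len 3):
       a  a  d
    0  1  2  3
  b 1  1  2  3
  f 2  2  2  3
  g 3  3  3  3
Edit distance = dp[3][3] = 3

3


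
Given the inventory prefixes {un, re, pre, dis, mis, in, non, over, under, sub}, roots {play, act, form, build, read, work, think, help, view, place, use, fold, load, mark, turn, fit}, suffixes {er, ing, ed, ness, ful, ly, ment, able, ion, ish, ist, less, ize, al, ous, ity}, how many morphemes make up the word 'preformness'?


Segmenting 'preformness' against the inventory:
  'pre' -> prefix (morpheme 1)
  'form' -> root (morpheme 2)
  'ness' -> suffix (morpheme 3)
Total morphemes: 3

3


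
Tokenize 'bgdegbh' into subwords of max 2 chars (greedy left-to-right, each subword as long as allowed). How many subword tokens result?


'bgdegbh' has 7 characters.
Chunking with max size 2:
  Chunk 1: 'bg' (positions 0-1)
  Chunk 2: 'de' (positions 2-3)
  Chunk 3: 'gb' (positions 4-5)
  Chunk 4: 'h' (positions 6-6)
Total chunks: ceil(7 / 2) = 4

4


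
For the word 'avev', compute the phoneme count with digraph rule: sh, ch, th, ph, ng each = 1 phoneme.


Parsing 'avev' greedily, digraphs first:
  'a' -> vowel phoneme (phonemes so far: 1)
  'v' -> consonant phoneme (phonemes so far: 2)
  'e' -> vowel phoneme (phonemes so far: 3)
  'v' -> consonant phoneme (phonemes so far: 4)
Total phonemes: 4

4


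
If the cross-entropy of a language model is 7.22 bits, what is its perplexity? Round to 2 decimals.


Perplexity formula: PP = 2^H
H = 7.22
PP = 2^7.22
Decompose: 2^7.22 = 2^7 * 2^0.22
2^7 = 128, 2^0.22 ~ 1.1647336
PP ~ 128 * 1.1647336 = 149.0859008
Rounded to 2 decimals: 149.09

149.09


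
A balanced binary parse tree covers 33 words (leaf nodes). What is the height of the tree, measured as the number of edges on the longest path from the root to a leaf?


In a balanced binary tree with n leaves the deepest leaf is ceil(log2(n)) edges below the root.
log2(33) = 5.0444
ceil(5.0444) = 6
height (edges) = 6

6


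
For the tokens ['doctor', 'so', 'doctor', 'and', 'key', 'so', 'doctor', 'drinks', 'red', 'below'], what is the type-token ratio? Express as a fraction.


Tokens: 10
Unique types: ('and', 'below', 'doctor', 'drinks', 'key', 'red', 'so') = 7
TTR = 7/10
Already in lowest terms.

7/10


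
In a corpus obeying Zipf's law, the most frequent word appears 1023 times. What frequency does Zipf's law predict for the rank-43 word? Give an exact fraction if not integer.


Zipf's law: freq(rank) = f1 / rank
f1 = 1023, rank = 43
freq = 1023 / 43
GCD(1023, 43) = 1
Simplified: 1023/43

1023/43


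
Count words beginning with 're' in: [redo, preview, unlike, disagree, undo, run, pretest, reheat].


Checking each word for prefix 're':
  'redo' -> YES, starts with 're' (count: 1)
  'preview' -> no (count: 1)
  'unlike' -> no (count: 1)
  'disagree' -> no (count: 1)
  'undo' -> no (count: 1)
  'run' -> no (count: 1)
  'pretest' -> no (count: 1)
  'reheat' -> YES, starts with 're' (count: 2)
Total with prefix 're': 2

2


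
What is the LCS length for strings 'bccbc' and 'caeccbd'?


DP table for LCS of 'bccbc' and 'caeccbd':
       c  a  e  c  c  b  d
    0  0  0  0  0  0  0  0
  b 0  0  0  0  0  0  1  1
  c 0  1  1  1  1  1  1  1
  c 0  1  1  1  2  2  2  2
  b 0  1  1  1  2  2  3  3
  c 0  1  1  1  2  3  3  3
LCS: 'ccb'
LCS length = 3

3


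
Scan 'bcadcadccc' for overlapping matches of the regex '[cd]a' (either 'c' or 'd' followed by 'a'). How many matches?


Pattern: [cd]a means either 'c' or 'd' followed by 'a'.
Scanning 'bcadcadccc' position-by-position:
  Pos 0: window 'bc' -> no
  Pos 1: window 'ca' -> MATCH
  Pos 2: window 'ad' -> no
  Pos 3: window 'dc' -> no
  Pos 4: window 'ca' -> MATCH
  Pos 5: window 'ad' -> no
  Pos 6: window 'dc' -> no
  Pos 7: window 'cc' -> no
  Pos 8: window 'cc' -> no
  Pos 9: window 'c' -> no
Total matches: 2

2


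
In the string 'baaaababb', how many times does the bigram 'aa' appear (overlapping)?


Scanning 'baaaababb' for bigram 'aa':
  Position 0: 'ba' -> no
  Position 1: 'aa' -> MATCH
  Position 2: 'aa' -> MATCH
  Position 3: 'aa' -> MATCH
  Position 4: 'ab' -> no
  Position 5: 'ba' -> no
  Position 6: 'ab' -> no
  Position 7: 'bb' -> no
Total matches: 3

3


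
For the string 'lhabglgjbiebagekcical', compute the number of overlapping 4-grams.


String 'lhabglgjbiebagekcical' has length L = 21.
Number of overlapping n-grams = L - n + 1
Substituting: 21 - 4 + 1 = 18

18


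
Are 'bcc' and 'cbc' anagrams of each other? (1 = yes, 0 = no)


Sort characters of 'bcc': 'bcc'
Sort characters of 'cbc': 'bcc'
Sorted forms match -> they ARE anagrams
Result: 1

1


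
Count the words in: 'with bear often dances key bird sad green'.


Counting words by splitting on spaces:
  Word 1: 'with'
  Word 2: 'bear'
  Word 3: 'often'
  Word 4: 'dances'
  Word 5: 'key'
  Word 6: 'bird'
  Word 7: 'sad'
  Word 8: 'green'
Total words: 8

8


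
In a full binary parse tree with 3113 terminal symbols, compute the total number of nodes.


Leaf nodes (terminals): 3113
Internal nodes = n - 1 = 3113 - 1 = 3112
Total = leaves + internal = 3113 + 3112 = 6225

6225


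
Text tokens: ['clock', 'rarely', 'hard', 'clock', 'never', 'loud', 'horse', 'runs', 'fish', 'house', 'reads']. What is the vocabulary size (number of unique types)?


Listing all tokens and tracking unique types:
  Token 1: 'clock' -> NEW (unique so far: 1)
  Token 2: 'rarely' -> NEW (unique so far: 2)
  Token 3: 'hard' -> NEW (unique so far: 3)
  Token 4: 'clock' -> duplicate (unique so far: 3)
  Token 5: 'never' -> NEW (unique so far: 4)
  Token 6: 'loud' -> NEW (unique so far: 5)
  Token 7: 'horse' -> NEW (unique so far: 6)
  Token 8: 'runs' -> NEW (unique so far: 7)
  Token 9: 'fish' -> NEW (unique so far: 8)
  Token 10: 'house' -> NEW (unique so far: 9)
  Token 11: 'reads' -> NEW (unique so far: 10)
Unique types: ('clock', 'fish', 'hard', 'horse', 'house', 'loud', 'never', 'rarely', 'reads', 'runs')
Vocabulary size: 10

10


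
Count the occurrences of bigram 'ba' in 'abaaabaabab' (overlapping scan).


Scanning 'abaaabaabab' for bigram 'ba':
  Position 0: 'ab' -> no
  Position 1: 'ba' -> MATCH
  Position 2: 'aa' -> no
  Position 3: 'aa' -> no
  Position 4: 'ab' -> no
  Position 5: 'ba' -> MATCH
  Position 6: 'aa' -> no
  Position 7: 'ab' -> no
  Position 8: 'ba' -> MATCH
  Position 9: 'ab' -> no
Total matches: 3

3


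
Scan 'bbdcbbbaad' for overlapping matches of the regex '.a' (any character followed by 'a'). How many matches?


Pattern: .a means any character followed by 'a'.
Scanning 'bbdcbbbaad' position-by-position:
  Pos 0: window 'bb' -> no
  Pos 1: window 'bd' -> no
  Pos 2: window 'dc' -> no
  Pos 3: window 'cb' -> no
  Pos 4: window 'bb' -> no
  Pos 5: window 'bb' -> no
  Pos 6: window 'ba' -> MATCH
  Pos 7: window 'aa' -> MATCH
  Pos 8: window 'ad' -> no
  Pos 9: window 'd' -> no
Total matches: 2

2


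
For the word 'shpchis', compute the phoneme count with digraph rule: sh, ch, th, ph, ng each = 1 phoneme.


Parsing 'shpchis' greedily, digraphs first:
  'sh' -> digraph (1 consonant phoneme) (phonemes so far: 1)
  'p' -> consonant phoneme (phonemes so far: 2)
  'ch' -> digraph (1 consonant phoneme) (phonemes so far: 3)
  'i' -> vowel phoneme (phonemes so far: 4)
  's' -> consonant phoneme (phonemes so far: 5)
Total phonemes: 5

5


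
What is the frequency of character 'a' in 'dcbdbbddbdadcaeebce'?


Scanning 'dcbdbbddbdadcaeebce' for 'a':
  Position 10: 'a' -> MATCH (count: 1)
  Position 13: 'a' -> MATCH (count: 2)
Total occurrences of 'a': 2

2


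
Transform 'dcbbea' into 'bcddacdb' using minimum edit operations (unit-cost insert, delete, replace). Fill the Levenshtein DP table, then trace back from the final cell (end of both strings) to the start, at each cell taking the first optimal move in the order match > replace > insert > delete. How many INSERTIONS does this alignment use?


Edit distance = 7. Backtracking from cell (6, 8) with preference match > replace > insert > delete,
then listing the resulting alignment 'dcbbea' -> 'bcddacdb' left to right:
  Step 1: insert 'b' [insertion #1]
  Step 2: insert 'c' [insertion #2]
  Step 3: keep 'd'
  Step 4: replace c->d
  Step 5: replace b->a
  Step 6: replace b->c
  Step 7: replace e->d
  Step 8: replace a->b
Total insertions: 2

2


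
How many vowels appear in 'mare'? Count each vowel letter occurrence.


Scanning each character of 'mare':
  Position 1: 'm' -> consonant (running count: 0)
  Position 2: 'a' -> vowel (running count: 1)
  Position 3: 'r' -> consonant (running count: 1)
  Position 4: 'e' -> vowel (running count: 2)
Total vowels: 2

2


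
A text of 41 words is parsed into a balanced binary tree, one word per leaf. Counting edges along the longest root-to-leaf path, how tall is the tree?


In a balanced binary tree with n leaves the deepest leaf is ceil(log2(n)) edges below the root.
log2(41) = 5.3576
ceil(5.3576) = 6
height (edges) = 6

6


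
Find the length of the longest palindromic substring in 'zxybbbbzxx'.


Scanning 'zxybbbbzxx' for palindromic substrings.
Substring at positions 3-6: 'bbbb'.
Check: reverse('bbbb') = 'bbbb' -> palindrome confirmed.
Neighbouring characters ('y' / 'z') break symmetry, so it cannot extend further.
No longer palindromic substring exists; longest length = 4

4


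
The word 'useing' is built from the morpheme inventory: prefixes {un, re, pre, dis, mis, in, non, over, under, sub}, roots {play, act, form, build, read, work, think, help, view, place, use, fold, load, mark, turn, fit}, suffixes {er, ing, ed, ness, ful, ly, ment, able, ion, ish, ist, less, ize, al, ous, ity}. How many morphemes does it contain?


Segmenting 'useing' against the inventory:
  'use' -> root (morpheme 1)
  'ing' -> suffix (morpheme 2)
Total morphemes: 2

2


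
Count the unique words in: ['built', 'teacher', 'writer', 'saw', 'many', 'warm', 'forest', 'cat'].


Listing all tokens and tracking unique types:
  Token 1: 'built' -> NEW (unique so far: 1)
  Token 2: 'teacher' -> NEW (unique so far: 2)
  Token 3: 'writer' -> NEW (unique so far: 3)
  Token 4: 'saw' -> NEW (unique so far: 4)
  Token 5: 'many' -> NEW (unique so far: 5)
  Token 6: 'warm' -> NEW (unique so far: 6)
  Token 7: 'forest' -> NEW (unique so far: 7)
  Token 8: 'cat' -> NEW (unique so far: 8)
Unique types: ('built', 'cat', 'forest', 'many', 'saw', 'teacher', 'warm', 'writer')
Vocabulary size: 8

8


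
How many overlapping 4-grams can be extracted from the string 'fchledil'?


String 'fchledil' has length L = 8.
Number of overlapping n-grams = L - n + 1
Substituting: 8 - 4 + 1 = 5

5


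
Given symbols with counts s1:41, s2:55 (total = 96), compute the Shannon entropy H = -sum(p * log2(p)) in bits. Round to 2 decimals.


Computing entropy H = -sum(p_i * log2(p_i)):
  s1: p = 41/96 = 0.4271, -p*log2(p) = 0.5242
  s2: p = 55/96 = 0.5729, -p*log2(p) = 0.4604
H = sum of terms = 0.9846
Rounded to 2 decimals: 0.98

0.98


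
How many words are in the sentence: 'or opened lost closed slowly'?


Counting words by splitting on spaces:
  Word 1: 'or'
  Word 2: 'opened'
  Word 3: 'lost'
  Word 4: 'closed'
  Word 5: 'slowly'
Total words: 5

5


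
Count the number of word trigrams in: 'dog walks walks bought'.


Word trigrams from [4] words:
  Trigram 1: (dog walks walks)
  Trigram 2: (walks walks bought)
Total word trigrams: 4 - 2 = 2

2


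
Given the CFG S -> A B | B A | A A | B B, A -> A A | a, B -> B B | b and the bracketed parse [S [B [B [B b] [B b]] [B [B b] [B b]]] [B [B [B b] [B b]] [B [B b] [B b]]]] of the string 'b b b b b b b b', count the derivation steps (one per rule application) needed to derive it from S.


Every bracketed nonterminal node [X ...] in the tree is produced by exactly one rule application.
Reading the tree off as a leftmost derivation:
  Step 1: S  =>  B B   (applied S -> B B)
  Step 2: B B  =>  B B B   (applied B -> B B)
  Step 3: B B B  =>  B B B B   (applied B -> B B)
  Step 4: B B B B  =>  b B B B   (applied B -> b)
  Step 5: b B B B  =>  b b B B   (applied B -> b)
  Step 6: b b B B  =>  b b B B B   (applied B -> B B)
  Step 7: b b B B B  =>  b b b B B   (applied B -> b)
  Step 8: b b b B B  =>  b b b b B   (applied B -> b)
  Step 9: b b b b B  =>  b b b b B B   (applied B -> B B)
  Step 10: b b b b B B  =>  b b b b B B B   (applied B -> B B)
  Step 11: b b b b B B B  =>  b b b b b B B   (applied B -> b)
  Step 12: b b b b b B B  =>  b b b b b b B   (applied B -> b)
  Step 13: b b b b b b B  =>  b b b b b b B B   (applied B -> B B)
  Step 14: b b b b b b B B  =>  b b b b b b b B   (applied B -> b)
  Step 15: b b b b b b b B  =>  b b b b b b b b   (applied B -> b)
Final yield: b b b b b b b b
Total rewrite steps: 15

15


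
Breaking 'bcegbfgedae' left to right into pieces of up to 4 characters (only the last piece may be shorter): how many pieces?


'bcegbfgedae' has 11 characters.
Chunking with max size 4:
  Chunk 1: 'bceg' (positions 0-3)
  Chunk 2: 'bfge' (positions 4-7)
  Chunk 3: 'dae' (positions 8-10)
Total chunks: ceil(11 / 4) = 3

3


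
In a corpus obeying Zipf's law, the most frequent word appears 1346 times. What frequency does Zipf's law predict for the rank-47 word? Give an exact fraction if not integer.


Zipf's law: freq(rank) = f1 / rank
f1 = 1346, rank = 47
freq = 1346 / 47
GCD(1346, 47) = 1
Simplified: 1346/47

1346/47


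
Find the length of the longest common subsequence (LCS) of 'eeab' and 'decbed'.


DP table for LCS of 'eeab' and 'decbed':
       d  e  c  b  e  d
    0  0  0  0  0  0  0
  e 0  0  1  1  1  1  1
  e 0  0  1  1  1  2  2
  a 0  0  1  1  1  2  2
  b 0  0  1  1  2  2  2
LCS: 'ee'
LCS length = 2

2


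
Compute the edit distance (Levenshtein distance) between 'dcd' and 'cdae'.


Building DP table for s1='dcd' (len 3) and s2='cdae' (len 4):
       c  d  a  e
    0  1  2  3  4
  d 1  1  1  2  3
  c 2  1  2  2  3
  d 3  2  1  2  3
Edit distance = dp[3][4] = 3

3


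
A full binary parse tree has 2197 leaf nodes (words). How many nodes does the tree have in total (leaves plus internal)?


Leaf nodes (terminals): 2197
Internal nodes = n - 1 = 2197 - 1 = 2196
Total = leaves + internal = 2197 + 2196 = 4393

4393


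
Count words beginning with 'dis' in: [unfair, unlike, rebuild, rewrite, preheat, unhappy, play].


Checking each word for prefix 'dis':
  'unfair' -> no (count: 0)
  'unlike' -> no (count: 0)
  'rebuild' -> no (count: 0)
  'rewrite' -> no (count: 0)
  'preheat' -> no (count: 0)
  'unhappy' -> no (count: 0)
  'play' -> no (count: 0)
Total with prefix 'dis': 0

0


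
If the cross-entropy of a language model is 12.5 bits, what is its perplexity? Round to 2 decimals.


Perplexity formula: PP = 2^H
H = 12.5
PP = 2^12.5
Decompose: 2^12.5 = 2^12 * 2^0.5 = 2^12 * sqrt(2)
2^12 = 4096, sqrt(2) ~ 1.4142136
PP ~ 4096 * 1.4142136 = 5792.6189056
Rounded to 2 decimals: 5792.62

5792.62


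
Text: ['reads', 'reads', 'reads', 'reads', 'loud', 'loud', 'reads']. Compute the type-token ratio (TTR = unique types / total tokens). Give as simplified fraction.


Tokens: 7
Unique types: ('loud', 'reads') = 2
TTR = 2/7
Already in lowest terms.

2/7


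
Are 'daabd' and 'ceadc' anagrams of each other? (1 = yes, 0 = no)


Sort characters of 'daabd': 'aabdd'
Sort characters of 'ceadc': 'accde'
Sorted forms differ -> they are NOT anagrams
Result: 0

0


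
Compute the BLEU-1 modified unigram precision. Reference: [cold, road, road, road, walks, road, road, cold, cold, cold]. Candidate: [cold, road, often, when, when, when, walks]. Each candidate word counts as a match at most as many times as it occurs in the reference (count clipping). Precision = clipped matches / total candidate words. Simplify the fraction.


Reference word counts: {'cold': 4, 'road': 5, 'walks': 1}
Checking each candidate word (with clipping):
  'cold' -> in reference (ref count 4, used 1/4) -> match (matches: 1)
  'road' -> in reference (ref count 5, used 1/5) -> match (matches: 2)
  'often' -> not in reference -> no match (matches: 2)
  'when' -> not in reference -> no match (matches: 2)
  'when' -> not in reference -> no match (matches: 2)
  'when' -> not in reference -> no match (matches: 2)
  'walks' -> in reference (ref count 1, used 1/1) -> match (matches: 3)
Clipped matches: 3, Candidate length: 7
Precision = 3/7

3/7


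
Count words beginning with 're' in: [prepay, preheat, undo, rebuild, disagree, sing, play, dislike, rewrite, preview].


Checking each word for prefix 're':
  'prepay' -> no (count: 0)
  'preheat' -> no (count: 0)
  'undo' -> no (count: 0)
  'rebuild' -> YES, starts with 're' (count: 1)
  'disagree' -> no (count: 1)
  'sing' -> no (count: 1)
  'play' -> no (count: 1)
  'dislike' -> no (count: 1)
  'rewrite' -> YES, starts with 're' (count: 2)
  'preview' -> no (count: 2)
Total with prefix 're': 2

2


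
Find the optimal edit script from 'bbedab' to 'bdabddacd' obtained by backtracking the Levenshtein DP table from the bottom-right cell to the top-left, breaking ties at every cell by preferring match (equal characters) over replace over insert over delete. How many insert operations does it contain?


Edit distance = 5. Backtracking from cell (6, 9) with preference match > replace > insert > delete,
then listing the resulting alignment 'bbedab' -> 'bdabddacd' left to right:
  Step 1: keep 'b'
  Step 2: insert 'd' [insertion #1]
  Step 3: insert 'a' [insertion #2]
  Step 4: keep 'b'
  Step 5: replace e->d
  Step 6: keep 'd'
  Step 7: keep 'a'
  Step 8: insert 'c' [insertion #3]
  Step 9: replace b->d
Total insertions: 3

3
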